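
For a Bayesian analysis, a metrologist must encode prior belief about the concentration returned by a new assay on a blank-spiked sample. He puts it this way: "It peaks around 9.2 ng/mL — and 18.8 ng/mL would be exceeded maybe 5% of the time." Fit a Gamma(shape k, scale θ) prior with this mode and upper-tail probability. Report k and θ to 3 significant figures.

k ≈ 6.42, θ ≈ 1.7

Gamma(k,θ) with k>1 has mode (k−1)θ, so θ = 9.2/(k−1).
Need P(X < 18.8) = 0.95 with θ tied to k this way. Start at k = 2, θ = 9.2: P(X<18.8) ≈ 0.606.
Too low — raise k to concentrate. Iterating converges to k ≈ 6.42.
Then θ = 9.2/(6.42−1) ≈ 1.7.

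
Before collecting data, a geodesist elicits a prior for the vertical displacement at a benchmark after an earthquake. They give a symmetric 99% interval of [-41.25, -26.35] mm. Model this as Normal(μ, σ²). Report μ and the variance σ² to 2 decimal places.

μ = -33.80, σ² = 8.37

A symmetric 99% interval runs μ ± z·σ with z = 2.576.
Half-width = 7.45, so σ = 7.45/2.576 = 2.892 and σ² = 8.37.
μ is the interval midpoint, -33.80.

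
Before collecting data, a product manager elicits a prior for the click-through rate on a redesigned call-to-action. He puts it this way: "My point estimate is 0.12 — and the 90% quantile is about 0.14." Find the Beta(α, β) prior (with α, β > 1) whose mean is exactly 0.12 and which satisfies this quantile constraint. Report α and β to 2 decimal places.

With mean 0.12 fixed, write α = 0.12s, β = 0.88s where s = α+β.
Need P(θ < 0.14) = 0.9 under Beta(0.12s, 0.88s). Normal approximation: (q−m)/√(m(1−m)/s) ≈ z_{0.9} = 1.28, so s ≈ 0.12·0.88·(1.28)²/(0.14−0.12)² = 433.6.
At s = 433.6: P(θ<0.14) ≈ 0.897. Adjusting to match 0.9 gives s ≈ 447.87.
So α = 0.12·447.87 ≈ 53.74, β = 0.88·447.87 ≈ 394.13.

α ≈ 53.74, β ≈ 394.13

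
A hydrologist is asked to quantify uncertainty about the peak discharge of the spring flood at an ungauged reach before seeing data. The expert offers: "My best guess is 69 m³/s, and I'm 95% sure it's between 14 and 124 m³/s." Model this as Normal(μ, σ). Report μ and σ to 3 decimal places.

A symmetric 95% interval runs μ ± z·σ with z = 1.96.
Half-width = 55, so σ = 55/1.96 = 28.062.
μ is the stated best guess, 69.000.

μ = 69.000, σ = 28.062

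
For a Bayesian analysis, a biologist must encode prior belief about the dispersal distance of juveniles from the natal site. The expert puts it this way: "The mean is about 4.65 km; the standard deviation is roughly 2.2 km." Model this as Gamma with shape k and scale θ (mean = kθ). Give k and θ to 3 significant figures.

For Gamma(k, scale θ): mean = kθ, variance = kθ², so CV = 1/√k.
CV = SD/mean = 2.2/4.65 = 0.4731, hence k = 1/CV² = 4.47.
Then θ = mean/k = 4.65/4.47 = 1.04.

k ≈ 4.47, θ ≈ 1.04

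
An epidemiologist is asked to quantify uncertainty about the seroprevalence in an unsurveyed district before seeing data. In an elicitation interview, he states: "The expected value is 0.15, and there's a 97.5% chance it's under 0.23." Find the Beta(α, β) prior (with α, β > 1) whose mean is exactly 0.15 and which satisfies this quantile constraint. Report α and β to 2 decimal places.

With mean 0.15 fixed, write α = 0.15s, β = 0.85s where s = α+β.
Need P(θ < 0.23) = 0.975 under Beta(0.15s, 0.85s). Normal approximation: (q−m)/√(m(1−m)/s) ≈ z_{0.975} = 1.96, so s ≈ 0.15·0.85·(1.96)²/(0.23−0.15)² = 76.5.
At s = 76.5: P(θ<0.23) ≈ 0.965. Adjusting to match 0.975 gives s ≈ 90.57.
So α = 0.15·90.57 ≈ 13.58, β = 0.85·90.57 ≈ 76.98.

α ≈ 13.58, β ≈ 76.98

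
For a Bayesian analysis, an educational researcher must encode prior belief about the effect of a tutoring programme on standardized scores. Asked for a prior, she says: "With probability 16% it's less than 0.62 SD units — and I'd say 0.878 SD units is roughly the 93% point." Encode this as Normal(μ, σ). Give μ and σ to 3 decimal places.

For Normal(μ,σ), the p-quantile is μ + z_p·σ. Here z_{0.16} = -0.9945, z_{0.93} = 1.476.
So 0.62 = μ − 0.9945σ and 0.878 = μ + 1.476σ.
Subtracting: σ = (0.878 − 0.62)/(1.476 − (-0.9945)) = 0.104.
Then μ = 0.62 − (-0.9945)·0.104 = 0.724.

μ = 0.724, σ = 0.104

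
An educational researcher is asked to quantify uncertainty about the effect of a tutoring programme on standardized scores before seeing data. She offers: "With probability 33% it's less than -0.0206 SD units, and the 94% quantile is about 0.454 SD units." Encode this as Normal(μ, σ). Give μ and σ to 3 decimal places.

For Normal(μ,σ), the p-quantile is μ + z_p·σ. Here z_{0.33} = -0.4399, z_{0.94} = 1.555.
So -0.0206 = μ − 0.4399σ and 0.454 = μ + 1.555σ.
Subtracting: σ = (0.454 − -0.0206)/(1.555 − (-0.4399)) = 0.238.
Then μ = -0.0206 − (-0.4399)·0.238 = 0.084.

μ = 0.084, σ = 0.238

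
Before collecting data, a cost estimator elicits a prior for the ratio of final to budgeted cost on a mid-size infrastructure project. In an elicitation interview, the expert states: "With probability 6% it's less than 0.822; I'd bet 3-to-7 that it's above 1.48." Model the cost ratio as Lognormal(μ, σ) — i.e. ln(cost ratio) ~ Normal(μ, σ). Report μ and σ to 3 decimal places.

If T ~ Lognormal(μ,σ) then ln T ~ Normal(μ,σ), so the p-quantile of ln T is μ + z_p·σ.
ln(0.822) = -0.196 and ln(1.48) = 0.392; z_{0.06} = -1.555, z_{0.7} = 0.5244.
σ = (0.392 − -0.196)/(0.5244 − (-1.555)) = 0.283.
μ = -0.196 − (-1.555)·0.283 = 0.244.

μ ≈ 0.244, σ ≈ 0.283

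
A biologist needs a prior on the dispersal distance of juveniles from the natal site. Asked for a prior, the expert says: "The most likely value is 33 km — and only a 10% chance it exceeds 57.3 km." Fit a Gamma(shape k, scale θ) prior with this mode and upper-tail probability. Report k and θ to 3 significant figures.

k ≈ 7.23, θ ≈ 5.3

Gamma(k,θ) with k>1 has mode (k−1)θ, so θ = 33/(k−1).
Need P(X < 57.3) = 0.9 with θ tied to k this way. Start at k = 2, θ = 33: P(X<57.3) ≈ 0.518.
Too low — raise k to concentrate. Iterating converges to k ≈ 7.23.
Then θ = 33/(7.23−1) ≈ 5.3.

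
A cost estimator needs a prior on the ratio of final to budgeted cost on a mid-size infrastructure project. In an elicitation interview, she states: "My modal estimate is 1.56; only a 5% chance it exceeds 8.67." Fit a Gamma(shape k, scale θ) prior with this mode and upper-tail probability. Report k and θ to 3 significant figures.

k ≈ 1.79, θ ≈ 1.97

Gamma(k,θ) with k>1 has mode (k−1)θ, so θ = 1.56/(k−1).
Need P(X < 8.67) = 0.95 with θ tied to k this way. Start at k = 2, θ = 1.56: P(X<8.67) ≈ 0.975.
Too high — lower k to spread out. Iterating converges to k ≈ 1.79.
Then θ = 1.56/(1.79−1) ≈ 1.97.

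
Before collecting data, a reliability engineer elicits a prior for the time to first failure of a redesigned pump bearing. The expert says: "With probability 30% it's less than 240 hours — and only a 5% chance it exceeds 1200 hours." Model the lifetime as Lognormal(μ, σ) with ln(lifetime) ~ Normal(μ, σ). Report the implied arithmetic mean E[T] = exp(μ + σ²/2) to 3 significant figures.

E[T] ≈ 466 hours

If T ~ Lognormal(μ,σ) then ln T ~ Normal(μ,σ), so the p-quantile of ln T is μ + z_p·σ.
ln(240) = 5.481 and ln(1200) = 7.09; z_{0.3} = -0.5244, z_{0.95} = 1.645.
σ = (7.09 − 5.481)/(1.645 − (-0.5244)) = 0.742.
μ = 5.481 − (-0.5244)·0.742 = 5.870.
E[T] = exp(μ + σ²/2) = exp(5.870 + 0.2752) = 466 hours.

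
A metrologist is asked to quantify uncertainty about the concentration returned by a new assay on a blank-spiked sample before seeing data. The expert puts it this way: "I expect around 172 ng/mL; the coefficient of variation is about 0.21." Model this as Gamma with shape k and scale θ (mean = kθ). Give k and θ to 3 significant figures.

For Gamma(k, scale θ): mean = kθ, variance = kθ², so CV = 1/√k.
CV = 0.21, hence k = 1/CV² = 22.7.
Then θ = mean/k = 172/22.7 = 7.59.

k ≈ 22.7, θ ≈ 7.59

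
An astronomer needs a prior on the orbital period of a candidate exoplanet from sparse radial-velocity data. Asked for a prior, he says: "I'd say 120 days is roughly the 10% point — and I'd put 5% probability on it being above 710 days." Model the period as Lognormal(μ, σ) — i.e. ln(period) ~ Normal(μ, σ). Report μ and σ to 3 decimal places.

μ ≈ 5.566, σ ≈ 0.607

If T ~ Lognormal(μ,σ) then ln T ~ Normal(μ,σ), so the p-quantile of ln T is μ + z_p·σ.
ln(120) = 4.787 and ln(710) = 6.565; z_{0.1} = -1.282, z_{0.95} = 1.645.
σ = (6.565 − 4.787)/(1.645 − (-1.282)) = 0.607.
μ = 4.787 − (-1.282)·0.607 = 5.566.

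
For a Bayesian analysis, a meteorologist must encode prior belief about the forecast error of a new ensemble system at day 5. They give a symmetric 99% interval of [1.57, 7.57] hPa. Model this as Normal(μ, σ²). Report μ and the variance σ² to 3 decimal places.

μ = 4.570, σ² = 1.356

A symmetric 99% interval runs μ ± z·σ with z = 2.576.
Half-width = 3, so σ = 3/2.576 = 1.1647 and σ² = 1.356.
μ is the interval midpoint, 4.570.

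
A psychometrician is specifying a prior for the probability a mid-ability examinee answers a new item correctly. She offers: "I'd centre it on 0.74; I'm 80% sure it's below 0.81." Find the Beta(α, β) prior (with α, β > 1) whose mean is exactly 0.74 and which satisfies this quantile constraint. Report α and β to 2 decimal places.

With mean 0.74 fixed, write α = 0.74s, β = 0.26s where s = α+β.
Need P(θ < 0.81) = 0.8 under Beta(0.74s, 0.26s). Normal approximation: (q−m)/√(m(1−m)/s) ≈ z_{0.8} = 0.842, so s ≈ 0.74·0.26·(0.842)²/(0.81−0.74)² = 27.8.
At s = 27.8: P(θ<0.81) ≈ 0.795. Adjusting to match 0.8 gives s ≈ 28.78.
So α = 0.74·28.78 ≈ 21.30, β = 0.26·28.78 ≈ 7.48.

α ≈ 21.30, β ≈ 7.48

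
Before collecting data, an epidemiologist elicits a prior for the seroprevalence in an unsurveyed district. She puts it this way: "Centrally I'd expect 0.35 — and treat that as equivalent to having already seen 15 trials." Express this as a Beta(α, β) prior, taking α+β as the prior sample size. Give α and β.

α = 5.25, β = 9.75

Under the effective-sample-size interpretation, Beta(α, β) has prior mean α/(α+β) and prior sample size α+β.
So α+β = 15 and α/(α+β) = 0.35, giving α = 0.35·15 = 5.25 and β = 15 − 5.25 = 9.75.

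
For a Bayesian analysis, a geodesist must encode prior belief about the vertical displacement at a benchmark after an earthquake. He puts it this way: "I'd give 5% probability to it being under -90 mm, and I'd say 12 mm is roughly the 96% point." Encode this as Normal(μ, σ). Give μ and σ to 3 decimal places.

μ = -40.590, σ = 30.039

For Normal(μ,σ), the p-quantile is μ + z_p·σ. Here z_{0.05} = -1.645, z_{0.96} = 1.751.
So -90 = μ − 1.645σ and 12 = μ + 1.751σ.
Subtracting: σ = (12 − -90)/(1.751 − (-1.645)) = 30.039.
Then μ = -90 − (-1.645)·30.039 = -40.590.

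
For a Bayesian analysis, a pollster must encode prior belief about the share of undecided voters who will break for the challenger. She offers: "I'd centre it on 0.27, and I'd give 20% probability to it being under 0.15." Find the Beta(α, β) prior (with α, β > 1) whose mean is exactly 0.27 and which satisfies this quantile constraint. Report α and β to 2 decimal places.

α ≈ 2.71, β ≈ 7.33

With mean 0.27 fixed, write α = 0.27s, β = 0.73s where s = α+β.
Need P(θ < 0.15) = 0.2 under Beta(0.27s, 0.73s). Normal approximation: (q−m)/√(m(1−m)/s) ≈ z_{0.2} = -0.842, so s ≈ 0.27·0.73·(-0.842)²/(0.15−0.27)² = 9.7.
At s = 9.7: P(θ<0.15) ≈ 0.205. Adjusting to match 0.2 gives s ≈ 10.04.
So α = 0.27·10.04 ≈ 2.71, β = 0.73·10.04 ≈ 7.33.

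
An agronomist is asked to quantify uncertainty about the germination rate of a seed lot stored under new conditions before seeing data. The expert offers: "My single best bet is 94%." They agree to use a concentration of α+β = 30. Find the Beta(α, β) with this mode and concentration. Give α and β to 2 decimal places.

For α,β > 1 the Beta mode is (α−1)/(α+β−2). With α+β = 30, the mode is (α−1)/28.
Set (α−1)/28 = 0.94 → α = 1 + 0.94·28 = 27.32.
β = 30 − α = 2.68.

α = 27.32, β = 2.68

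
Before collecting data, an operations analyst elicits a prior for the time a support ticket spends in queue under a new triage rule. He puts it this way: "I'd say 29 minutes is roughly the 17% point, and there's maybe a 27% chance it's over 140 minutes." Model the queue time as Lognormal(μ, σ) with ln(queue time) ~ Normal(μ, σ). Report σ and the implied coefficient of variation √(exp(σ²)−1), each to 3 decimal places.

If T ~ Lognormal(μ,σ) then ln T ~ Normal(μ,σ), so the p-quantile of ln T is μ + z_p·σ.
ln(29) = 3.367 and ln(140) = 4.942; z_{0.17} = -0.9542, z_{0.73} = 0.6128.
σ = (4.942 − 3.367)/(0.6128 − (-0.9542)) = 1.005.
μ = 3.367 − (-0.9542)·1.005 = 4.326.
CV = √(exp(σ²)−1) = √(exp(1.0094)−1) = 1.321.

σ ≈ 1.005, CV ≈ 1.321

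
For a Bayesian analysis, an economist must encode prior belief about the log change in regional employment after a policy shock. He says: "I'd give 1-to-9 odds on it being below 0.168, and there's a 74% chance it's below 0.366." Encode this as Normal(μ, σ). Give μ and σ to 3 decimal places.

μ = 0.300, σ = 0.103

The p-quantile of Normal(μ,σ) is μ + z_p·σ, with z_{0.1} = -1.282 and z_{0.74} = 0.6433.
Eliminate σ: μ = (z₂·x₁ − z₁·x₂)/(z₂ − z₁) = (0.6433·0.168 − (-1.282)·0.366)/1.925 = 0.300.
Then σ = (x₂ − x₁)/(z₂ − z₁) = (0.366 − 0.168)/1.925 = 0.103.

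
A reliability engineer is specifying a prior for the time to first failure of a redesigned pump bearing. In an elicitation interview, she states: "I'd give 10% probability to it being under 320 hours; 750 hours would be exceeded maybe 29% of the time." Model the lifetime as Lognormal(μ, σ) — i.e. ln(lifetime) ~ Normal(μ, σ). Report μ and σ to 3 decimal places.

μ ≈ 6.363, σ ≈ 0.464

If T ~ Lognormal(μ,σ) then ln T ~ Normal(μ,σ), so the p-quantile of ln T is μ + z_p·σ.
ln(320) = 5.768 and ln(750) = 6.62; z_{0.1} = -1.282, z_{0.71} = 0.5534.
σ = (6.62 − 5.768)/(0.5534 − (-1.282)) = 0.464.
μ = 5.768 − (-1.282)·0.464 = 6.363.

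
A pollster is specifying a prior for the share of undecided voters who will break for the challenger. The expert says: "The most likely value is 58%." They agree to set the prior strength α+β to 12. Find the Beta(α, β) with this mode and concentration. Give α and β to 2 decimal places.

α = 6.80, β = 5.20

For α,β > 1 the Beta mode is (α−1)/(α+β−2). With α+β = 12, the mode is (α−1)/10.
Set (α−1)/10 = 0.58 → α = 1 + 0.58·10 = 6.80.
β = 12 − α = 5.20.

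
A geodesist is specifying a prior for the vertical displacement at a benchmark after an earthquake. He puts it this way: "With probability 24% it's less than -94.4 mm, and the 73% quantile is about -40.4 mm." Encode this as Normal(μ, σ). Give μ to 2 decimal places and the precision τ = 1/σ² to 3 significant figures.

μ = -65.49, τ = 0.000597

The p-quantile of Normal(μ,σ) is μ + z_p·σ, with z_{0.24} = -0.7063 and z_{0.73} = 0.6128.
Eliminate σ: μ = (z₂·x₁ − z₁·x₂)/(z₂ − z₁) = (0.6128·-94.4 − (-0.7063)·-40.4)/1.319 = -65.49.
Then σ = (x₂ − x₁)/(z₂ − z₁) = (-40.4 − -94.4)/1.319 = 40.94.
Precision τ = 1/σ² = 1/40.94² = 0.000597.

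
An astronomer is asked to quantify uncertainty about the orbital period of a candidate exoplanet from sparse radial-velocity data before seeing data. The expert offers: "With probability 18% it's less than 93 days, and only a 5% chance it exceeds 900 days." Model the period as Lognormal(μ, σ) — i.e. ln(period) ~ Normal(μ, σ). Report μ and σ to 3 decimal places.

μ ≈ 5.344, σ ≈ 0.887

If T ~ Lognormal(μ,σ) then ln T ~ Normal(μ,σ), so the p-quantile of ln T is μ + z_p·σ.
ln(93) = 4.533 and ln(900) = 6.802; z_{0.18} = -0.9154, z_{0.95} = 1.645.
σ = (6.802 − 4.533)/(1.645 − (-0.9154)) = 0.887.
μ = 4.533 − (-0.9154)·0.887 = 5.344.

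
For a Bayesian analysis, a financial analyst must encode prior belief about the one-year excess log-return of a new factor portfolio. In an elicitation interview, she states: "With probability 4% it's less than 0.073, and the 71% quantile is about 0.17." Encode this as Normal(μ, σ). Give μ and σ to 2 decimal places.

For Normal(μ,σ), the p-quantile is μ + z_p·σ. Here z_{0.04} = -1.751, z_{0.71} = 0.5534.
So 0.073 = μ − 1.751σ and 0.17 = μ + 0.5534σ.
Subtracting: σ = (0.17 − 0.073)/(0.5534 − (-1.751)) = 0.04.
Then μ = 0.073 − (-1.751)·0.04 = 0.15.

μ = 0.15, σ = 0.04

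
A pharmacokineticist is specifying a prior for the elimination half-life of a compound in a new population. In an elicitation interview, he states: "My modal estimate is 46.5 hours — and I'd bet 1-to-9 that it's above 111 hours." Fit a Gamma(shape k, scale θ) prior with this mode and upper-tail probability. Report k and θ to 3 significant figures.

k ≈ 3.54, θ ≈ 18.3

Gamma(k,θ) with k>1 has mode (k−1)θ, so θ = 46.5/(k−1).
Need P(X < 111) = 0.9 with θ tied to k this way. Start at k = 2, θ = 46.5: P(X<111) ≈ 0.689.
Too low — raise k to concentrate. Iterating converges to k ≈ 3.54.
Then θ = 46.5/(3.54−1) ≈ 18.3.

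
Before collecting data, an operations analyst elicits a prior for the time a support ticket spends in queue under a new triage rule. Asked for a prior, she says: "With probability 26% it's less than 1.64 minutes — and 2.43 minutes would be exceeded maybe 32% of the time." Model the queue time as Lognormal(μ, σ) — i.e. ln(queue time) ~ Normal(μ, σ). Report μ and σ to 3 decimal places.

μ ≈ 0.722, σ ≈ 0.354

If T ~ Lognormal(μ,σ) then ln T ~ Normal(μ,σ), so the p-quantile of ln T is μ + z_p·σ.
ln(1.64) = 0.4947 and ln(2.43) = 0.8879; z_{0.26} = -0.6433, z_{0.68} = 0.4677.
σ = (0.8879 − 0.4947)/(0.4677 − (-0.6433)) = 0.354.
μ = 0.4947 − (-0.6433)·0.354 = 0.722.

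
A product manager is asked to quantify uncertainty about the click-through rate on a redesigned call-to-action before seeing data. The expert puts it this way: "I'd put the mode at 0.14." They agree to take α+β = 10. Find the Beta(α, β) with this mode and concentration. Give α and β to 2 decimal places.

For α,β > 1 the Beta mode is (α−1)/(α+β−2). With α+β = 10, the mode is (α−1)/8.
Set (α−1)/8 = 0.14 → α = 1 + 0.14·8 = 2.12.
β = 10 − α = 7.88.

α = 2.12, β = 7.88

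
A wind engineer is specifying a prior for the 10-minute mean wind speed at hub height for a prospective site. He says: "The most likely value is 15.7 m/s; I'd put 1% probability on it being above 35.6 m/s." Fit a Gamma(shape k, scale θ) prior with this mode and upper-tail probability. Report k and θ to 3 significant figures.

Gamma(k,θ) with k>1 has mode (k−1)θ, so θ = 15.7/(k−1).
Need P(X < 35.6) = 0.99 with θ tied to k this way. Start at k = 2, θ = 15.7: P(X<35.6) ≈ 0.662.
Too low — raise k to concentrate. Iterating converges to k ≈ 8.15.
Then θ = 15.7/(8.15−1) ≈ 2.2.

k ≈ 8.15, θ ≈ 2.2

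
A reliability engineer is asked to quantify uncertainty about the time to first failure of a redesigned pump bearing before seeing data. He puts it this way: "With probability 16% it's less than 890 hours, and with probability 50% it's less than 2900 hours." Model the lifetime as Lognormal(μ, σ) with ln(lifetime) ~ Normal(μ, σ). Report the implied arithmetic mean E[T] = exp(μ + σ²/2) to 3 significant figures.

If T ~ Lognormal(μ,σ) then ln T ~ Normal(μ,σ), so the p-quantile of ln T is μ + z_p·σ.
ln(890) = 6.791 and ln(2900) = 7.972; z_{0.16} = -0.9945, z_{0.5} = 0.
σ = (7.972 − 6.791)/(0 − (-0.9945)) = 1.188.
μ = 6.791 − (-0.9945)·1.188 = 7.972.
E[T] = exp(μ + σ²/2) = exp(7.972 + 0.7055) = 5870 hours.

E[T] ≈ 5870 hours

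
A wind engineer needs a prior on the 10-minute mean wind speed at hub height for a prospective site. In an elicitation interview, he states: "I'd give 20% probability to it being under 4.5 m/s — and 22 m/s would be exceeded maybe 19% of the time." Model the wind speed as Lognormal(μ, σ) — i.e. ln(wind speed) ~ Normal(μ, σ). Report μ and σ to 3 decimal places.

If T ~ Lognormal(μ,σ) then ln T ~ Normal(μ,σ), so the p-quantile of ln T is μ + z_p·σ.
ln(4.5) = 1.504 and ln(22) = 3.091; z_{0.2} = -0.8416, z_{0.81} = 0.8779.
σ = (3.091 − 1.504)/(0.8779 − (-0.8416)) = 0.923.
μ = 1.504 − (-0.8416)·0.923 = 2.281.

μ ≈ 2.281, σ ≈ 0.923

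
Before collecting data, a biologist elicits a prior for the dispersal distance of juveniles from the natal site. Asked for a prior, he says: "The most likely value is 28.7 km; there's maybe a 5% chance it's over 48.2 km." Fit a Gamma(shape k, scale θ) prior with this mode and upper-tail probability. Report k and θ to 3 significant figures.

k ≈ 11.4, θ ≈ 2.76

Gamma(k,θ) with k>1 has mode (k−1)θ, so θ = 28.7/(k−1).
Need P(X < 48.2) = 0.95 with θ tied to k this way. Start at k = 2, θ = 28.7: P(X<48.2) ≈ 0.500.
Too low — raise k to concentrate. Iterating converges to k ≈ 11.4.
Then θ = 28.7/(11.4−1) ≈ 2.76.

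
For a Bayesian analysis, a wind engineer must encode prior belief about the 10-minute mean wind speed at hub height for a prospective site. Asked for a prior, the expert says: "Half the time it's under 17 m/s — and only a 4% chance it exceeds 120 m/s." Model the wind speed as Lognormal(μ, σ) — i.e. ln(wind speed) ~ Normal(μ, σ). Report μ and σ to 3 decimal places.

μ ≈ 2.833, σ ≈ 1.116

If T ~ Lognormal(μ,σ) then ln T ~ Normal(μ,σ), so the p-quantile of ln T is μ + z_p·σ.
ln(17) = 2.833 and ln(120) = 4.787; z_{0.5} = 0, z_{0.96} = 1.751.
σ = (4.787 − 2.833)/(1.751 − (0)) = 1.116.
μ = 2.833 − (0)·1.116 = 2.833.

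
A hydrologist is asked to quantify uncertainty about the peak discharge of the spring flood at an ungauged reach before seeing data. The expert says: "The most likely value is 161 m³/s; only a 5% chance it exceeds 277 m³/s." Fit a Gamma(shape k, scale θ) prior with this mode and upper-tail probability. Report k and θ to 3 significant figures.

Gamma(k,θ) with k>1 has mode (k−1)θ, so θ = 161/(k−1).
Need P(X < 277) = 0.95 with θ tied to k this way. Start at k = 2, θ = 161: P(X<277) ≈ 0.513.
Too low — raise k to concentrate. Iterating converges to k ≈ 10.5.
Then θ = 161/(10.5−1) ≈ 17.

k ≈ 10.5, θ ≈ 17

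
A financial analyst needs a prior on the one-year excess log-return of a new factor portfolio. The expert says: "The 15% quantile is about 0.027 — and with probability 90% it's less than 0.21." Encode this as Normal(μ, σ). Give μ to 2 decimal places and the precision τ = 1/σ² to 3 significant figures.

For Normal(μ,σ), the p-quantile is μ + z_p·σ. Here z_{0.15} = -1.036, z_{0.9} = 1.282.
So 0.027 = μ − 1.036σ and 0.21 = μ + 1.282σ.
Subtracting: σ = (0.21 − 0.027)/(1.282 − (-1.036)) = 0.08.
Then μ = 0.027 − (-1.036)·0.08 = 0.11.
Precision τ = 1/σ² = 1/0.07895² = 160.

μ = 0.11, τ = 160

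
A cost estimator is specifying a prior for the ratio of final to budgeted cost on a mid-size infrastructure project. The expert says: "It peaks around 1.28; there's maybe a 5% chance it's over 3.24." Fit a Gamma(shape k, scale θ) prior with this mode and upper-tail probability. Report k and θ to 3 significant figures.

Gamma(k,θ) with k>1 has mode (k−1)θ, so θ = 1.28/(k−1).
Need P(X < 3.24) = 0.95 with θ tied to k this way. Start at k = 2, θ = 1.28: P(X<3.24) ≈ 0.719.
Too low — raise k to concentrate. Iterating converges to k ≈ 4.14.
Then θ = 1.28/(4.14−1) ≈ 0.407.

k ≈ 4.14, θ ≈ 0.407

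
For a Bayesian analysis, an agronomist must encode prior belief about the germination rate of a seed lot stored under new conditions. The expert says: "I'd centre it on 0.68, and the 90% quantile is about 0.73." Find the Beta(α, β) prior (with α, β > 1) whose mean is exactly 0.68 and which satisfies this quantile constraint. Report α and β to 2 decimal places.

With mean 0.68 fixed, write α = 0.68s, β = 0.32s where s = α+β.
Need P(θ < 0.73) = 0.9 under Beta(0.68s, 0.32s). Normal approximation: (q−m)/√(m(1−m)/s) ≈ z_{0.9} = 1.28, so s ≈ 0.68·0.32·(1.28)²/(0.73−0.68)² = 143.0.
At s = 143.0: P(θ<0.73) ≈ 0.903. Adjusting to match 0.9 gives s ≈ 139.31.
So α = 0.68·139.31 ≈ 94.73, β = 0.32·139.31 ≈ 44.58.

α ≈ 94.73, β ≈ 44.58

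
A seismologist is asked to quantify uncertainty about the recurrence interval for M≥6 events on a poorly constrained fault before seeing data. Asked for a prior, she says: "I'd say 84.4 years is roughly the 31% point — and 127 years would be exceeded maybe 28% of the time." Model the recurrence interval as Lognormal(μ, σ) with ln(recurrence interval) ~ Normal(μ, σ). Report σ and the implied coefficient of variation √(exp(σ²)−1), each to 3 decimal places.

σ ≈ 0.379, CV ≈ 0.393

If T ~ Lognormal(μ,σ) then ln T ~ Normal(μ,σ), so the p-quantile of ln T is μ + z_p·σ.
ln(84.4) = 4.436 and ln(127) = 4.844; z_{0.31} = -0.4959, z_{0.72} = 0.5828.
σ = (4.844 − 4.436)/(0.5828 − (-0.4959)) = 0.379.
μ = 4.436 − (-0.4959)·0.379 = 4.623.
CV = √(exp(σ²)−1) = √(exp(0.1435)−1) = 0.393.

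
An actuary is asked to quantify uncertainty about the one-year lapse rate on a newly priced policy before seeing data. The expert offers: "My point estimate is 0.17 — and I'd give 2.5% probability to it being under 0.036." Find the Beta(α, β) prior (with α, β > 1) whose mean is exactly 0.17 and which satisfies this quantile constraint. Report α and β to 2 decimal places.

With mean 0.17 fixed, write α = 0.17s, β = 0.83s where s = α+β.
Need P(θ < 0.036) = 0.025 under Beta(0.17s, 0.83s). Normal approximation: (q−m)/√(m(1−m)/s) ≈ z_{0.025} = -1.96, so s ≈ 0.17·0.83·(-1.96)²/(0.036−0.17)² = 30.2.
At s = 30.2: P(θ<0.036) ≈ 0.003. Adjusting to match 0.025 gives s ≈ 16.44.
So α = 0.17·16.44 ≈ 2.80, β = 0.83·16.44 ≈ 13.65.

α ≈ 2.80, β ≈ 13.65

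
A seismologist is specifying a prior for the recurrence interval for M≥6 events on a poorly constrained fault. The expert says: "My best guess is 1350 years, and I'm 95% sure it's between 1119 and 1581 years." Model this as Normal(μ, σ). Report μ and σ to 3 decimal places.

μ = 1350.000, σ = 117.859

A symmetric 95% interval runs μ ± z·σ with z = 1.96.
Half-width = 231, so σ = 231/1.96 = 117.859.
μ is the stated best guess, 1350.000.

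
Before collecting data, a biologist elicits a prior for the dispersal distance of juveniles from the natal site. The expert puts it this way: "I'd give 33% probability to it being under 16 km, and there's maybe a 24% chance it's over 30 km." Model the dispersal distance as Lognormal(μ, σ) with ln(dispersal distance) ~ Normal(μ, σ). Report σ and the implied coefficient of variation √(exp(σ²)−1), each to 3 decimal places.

If T ~ Lognormal(μ,σ) then ln T ~ Normal(μ,σ), so the p-quantile of ln T is μ + z_p·σ.
ln(16) = 2.773 and ln(30) = 3.401; z_{0.33} = -0.4399, z_{0.76} = 0.7063.
σ = (3.401 − 2.773)/(0.7063 − (-0.4399)) = 0.548.
μ = 2.773 − (-0.4399)·0.548 = 3.014.
CV = √(exp(σ²)−1) = √(exp(0.3008)−1) = 0.592.

σ ≈ 0.548, CV ≈ 0.592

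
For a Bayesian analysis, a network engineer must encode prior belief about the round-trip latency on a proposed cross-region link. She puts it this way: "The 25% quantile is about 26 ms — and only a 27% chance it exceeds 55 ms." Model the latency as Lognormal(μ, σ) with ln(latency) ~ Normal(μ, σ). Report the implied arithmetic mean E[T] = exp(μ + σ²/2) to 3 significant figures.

If T ~ Lognormal(μ,σ) then ln T ~ Normal(μ,σ), so the p-quantile of ln T is μ + z_p·σ.
ln(26) = 3.258 and ln(55) = 4.007; z_{0.25} = -0.6745, z_{0.73} = 0.6128.
σ = (4.007 − 3.258)/(0.6128 − (-0.6745)) = 0.582.
μ = 3.258 − (-0.6745)·0.582 = 3.651.
E[T] = exp(μ + σ²/2) = exp(3.651 + 0.1694) = 45.6 ms.

E[T] ≈ 45.6 ms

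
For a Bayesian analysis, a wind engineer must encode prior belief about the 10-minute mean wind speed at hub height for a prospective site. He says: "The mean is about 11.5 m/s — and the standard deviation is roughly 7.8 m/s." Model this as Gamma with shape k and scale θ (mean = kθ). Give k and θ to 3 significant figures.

For Gamma(k, scale θ): mean = kθ, variance = kθ², so CV = 1/√k.
CV = SD/mean = 7.8/11.5 = 0.6783, hence k = 1/CV² = 2.17.
Then θ = mean/k = 11.5/2.17 = 5.29.

k ≈ 2.17, θ ≈ 5.29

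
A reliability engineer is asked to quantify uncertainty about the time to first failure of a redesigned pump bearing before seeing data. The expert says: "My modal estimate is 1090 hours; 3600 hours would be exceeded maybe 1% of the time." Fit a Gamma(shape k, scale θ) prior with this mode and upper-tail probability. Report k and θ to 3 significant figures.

k ≈ 4.08, θ ≈ 354

Gamma(k,θ) with k>1 has mode (k−1)θ, so θ = 1090/(k−1).
Need P(X < 3600) = 0.99 with θ tied to k this way. Start at k = 2, θ = 1090: P(X<3600) ≈ 0.842.
Too low — raise k to concentrate. Iterating converges to k ≈ 4.08.
Then θ = 1090/(4.08−1) ≈ 354.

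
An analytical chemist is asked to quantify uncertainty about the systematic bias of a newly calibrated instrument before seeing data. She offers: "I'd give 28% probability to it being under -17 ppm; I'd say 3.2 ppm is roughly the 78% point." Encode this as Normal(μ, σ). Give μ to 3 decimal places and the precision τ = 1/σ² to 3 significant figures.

The p-quantile of Normal(μ,σ) is μ + z_p·σ, with z_{0.28} = -0.5828 and z_{0.78} = 0.7722.
Eliminate σ: μ = (z₂·x₁ − z₁·x₂)/(z₂ − z₁) = (0.7722·-17 − (-0.5828)·3.2)/1.355 = -8.311.
Then σ = (x₂ − x₁)/(z₂ − z₁) = (3.2 − -17)/1.355 = 14.907.
Precision τ = 1/σ² = 1/14.91² = 0.0045.

μ = -8.311, τ = 0.0045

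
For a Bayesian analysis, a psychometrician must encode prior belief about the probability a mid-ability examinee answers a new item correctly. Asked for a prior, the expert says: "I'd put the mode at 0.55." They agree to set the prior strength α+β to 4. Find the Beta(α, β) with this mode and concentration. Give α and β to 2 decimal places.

α = 2.10, β = 1.90

For α,β > 1 the Beta mode is (α−1)/(α+β−2). With α+β = 4, the mode is (α−1)/2.
Set (α−1)/2 = 0.55 → α = 1 + 0.55·2 = 2.10.
β = 4 − α = 1.90.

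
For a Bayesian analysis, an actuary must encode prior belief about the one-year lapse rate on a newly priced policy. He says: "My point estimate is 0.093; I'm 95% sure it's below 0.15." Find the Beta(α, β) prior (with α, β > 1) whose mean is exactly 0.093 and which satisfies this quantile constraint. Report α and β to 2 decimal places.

α ≈ 7.76, β ≈ 75.69

With mean 0.093 fixed, write α = 0.093s, β = 0.907s where s = α+β.
Need P(θ < 0.15) = 0.95 under Beta(0.093s, 0.907s). Normal approximation: (q−m)/√(m(1−m)/s) ≈ z_{0.95} = 1.64, so s ≈ 0.093·0.907·(1.64)²/(0.15−0.093)² = 70.2.
At s = 70.2: P(θ<0.15) ≈ 0.936. Adjusting to match 0.95 gives s ≈ 83.45.
So α = 0.093·83.45 ≈ 7.76, β = 0.907·83.45 ≈ 75.69.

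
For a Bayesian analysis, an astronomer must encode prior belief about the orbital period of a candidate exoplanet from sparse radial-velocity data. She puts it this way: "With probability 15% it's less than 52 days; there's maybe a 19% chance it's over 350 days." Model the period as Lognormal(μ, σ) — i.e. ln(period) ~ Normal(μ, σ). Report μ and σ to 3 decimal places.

μ ≈ 4.984, σ ≈ 0.996

If T ~ Lognormal(μ,σ) then ln T ~ Normal(μ,σ), so the p-quantile of ln T is μ + z_p·σ.
ln(52) = 3.951 and ln(350) = 5.858; z_{0.15} = -1.036, z_{0.81} = 0.8779.
σ = (5.858 − 3.951)/(0.8779 − (-1.036)) = 0.996.
μ = 3.951 − (-1.036)·0.996 = 4.984.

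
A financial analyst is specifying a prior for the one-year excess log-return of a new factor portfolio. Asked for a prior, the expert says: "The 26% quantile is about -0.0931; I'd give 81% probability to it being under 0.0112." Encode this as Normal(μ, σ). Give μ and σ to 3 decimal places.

The p-quantile of Normal(μ,σ) is μ + z_p·σ, with z_{0.26} = -0.6433 and z_{0.81} = 0.8779.
Eliminate σ: μ = (z₂·x₁ − z₁·x₂)/(z₂ − z₁) = (0.8779·-0.0931 − (-0.6433)·0.0112)/1.521 = -0.049.
Then σ = (x₂ − x₁)/(z₂ − z₁) = (0.0112 − -0.0931)/1.521 = 0.069.

μ = -0.049, σ = 0.069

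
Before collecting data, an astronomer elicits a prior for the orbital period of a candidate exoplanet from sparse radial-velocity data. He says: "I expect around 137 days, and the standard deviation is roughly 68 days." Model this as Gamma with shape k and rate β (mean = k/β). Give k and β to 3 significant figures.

k ≈ 4.06, β ≈ 0.0296

For Gamma(k, rate β): mean = k/β, variance = k/β², so CV = 1/√k.
CV = SD/mean = 68/137 = 0.4964, hence k = 1/CV² = 4.06.
Then β = k/mean = 4.06/137 = 0.0296.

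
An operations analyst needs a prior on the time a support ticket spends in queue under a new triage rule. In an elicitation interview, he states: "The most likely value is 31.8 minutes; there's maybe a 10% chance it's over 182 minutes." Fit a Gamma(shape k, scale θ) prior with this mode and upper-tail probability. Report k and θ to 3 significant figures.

k ≈ 1.56, θ ≈ 56.4

Gamma(k,θ) with k>1 has mode (k−1)θ, so θ = 31.8/(k−1).
Need P(X < 182) = 0.9 with θ tied to k this way. Start at k = 2, θ = 31.8: P(X<182) ≈ 0.978.
Too high — lower k to spread out. Iterating converges to k ≈ 1.56.
Then θ = 31.8/(1.56−1) ≈ 56.4.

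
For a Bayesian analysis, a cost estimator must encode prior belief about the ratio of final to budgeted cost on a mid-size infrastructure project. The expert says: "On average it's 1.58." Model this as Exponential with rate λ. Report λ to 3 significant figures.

λ ≈ 0.633

Exponential mean = 1/λ, so λ = 1/1.58 = 0.633.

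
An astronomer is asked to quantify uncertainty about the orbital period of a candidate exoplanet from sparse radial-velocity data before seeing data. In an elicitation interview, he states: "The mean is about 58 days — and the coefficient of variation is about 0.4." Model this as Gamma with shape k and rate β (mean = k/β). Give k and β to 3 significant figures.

For Gamma(k, rate β): mean = k/β, variance = k/β², so CV = 1/√k.
CV = 0.4, hence k = 1/CV² = 6.25.
Then β = k/mean = 6.25/58 = 0.108.

k ≈ 6.25, β ≈ 0.108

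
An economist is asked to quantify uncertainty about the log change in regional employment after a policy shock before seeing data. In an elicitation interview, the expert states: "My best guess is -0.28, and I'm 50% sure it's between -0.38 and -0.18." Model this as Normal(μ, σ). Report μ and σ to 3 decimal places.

μ = -0.280, σ = 0.148

A symmetric 50% interval runs μ ± z·σ with z = 0.6745.
Half-width = 0.1, so σ = 0.1/0.6745 = 0.148.
μ is the stated best guess, -0.280.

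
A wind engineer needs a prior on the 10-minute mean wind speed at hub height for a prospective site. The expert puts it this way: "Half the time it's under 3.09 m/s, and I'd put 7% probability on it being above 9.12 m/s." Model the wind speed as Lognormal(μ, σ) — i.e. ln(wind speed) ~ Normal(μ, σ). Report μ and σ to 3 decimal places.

If T ~ Lognormal(μ,σ) then ln T ~ Normal(μ,σ), so the p-quantile of ln T is μ + z_p·σ.
ln(3.09) = 1.128 and ln(9.12) = 2.21; z_{0.5} = 0, z_{0.93} = 1.476.
σ = (2.21 − 1.128)/(1.476 − (0)) = 0.733.
μ = 1.128 − (0)·0.733 = 1.128.

μ ≈ 1.128, σ ≈ 0.733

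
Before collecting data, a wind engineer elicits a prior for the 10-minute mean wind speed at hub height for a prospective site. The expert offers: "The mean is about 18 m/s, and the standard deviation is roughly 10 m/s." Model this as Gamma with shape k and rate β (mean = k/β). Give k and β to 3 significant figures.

For Gamma(k, rate β): mean = k/β, variance = k/β², so CV = 1/√k.
CV = SD/mean = 10/18 = 0.5556, hence k = 1/CV² = 3.24.
Then β = k/mean = 3.24/18 = 0.18.

k ≈ 3.24, β ≈ 0.18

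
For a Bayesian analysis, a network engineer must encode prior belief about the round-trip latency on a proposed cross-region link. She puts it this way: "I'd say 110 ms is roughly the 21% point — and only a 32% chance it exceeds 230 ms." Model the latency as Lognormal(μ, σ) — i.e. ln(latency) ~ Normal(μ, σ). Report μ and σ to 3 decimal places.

If T ~ Lognormal(μ,σ) then ln T ~ Normal(μ,σ), so the p-quantile of ln T is μ + z_p·σ.
ln(110) = 4.7 and ln(230) = 5.438; z_{0.21} = -0.8064, z_{0.68} = 0.4677.
σ = (5.438 − 4.7)/(0.4677 − (-0.8064)) = 0.579.
μ = 4.7 − (-0.8064)·0.579 = 5.167.

μ ≈ 5.167, σ ≈ 0.579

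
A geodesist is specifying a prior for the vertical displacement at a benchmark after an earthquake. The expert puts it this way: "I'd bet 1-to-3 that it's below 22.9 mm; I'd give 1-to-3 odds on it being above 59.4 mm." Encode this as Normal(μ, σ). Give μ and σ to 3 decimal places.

μ = 41.150, σ = 27.057

The p-quantile of Normal(μ,σ) is μ + z_p·σ, with z_{0.25} = -0.6745 and z_{0.75} = 0.6745.
Eliminate σ: μ = (z₂·x₁ − z₁·x₂)/(z₂ − z₁) = (0.6745·22.9 − (-0.6745)·59.4)/1.349 = 41.150.
Then σ = (x₂ − x₁)/(z₂ − z₁) = (59.4 − 22.9)/1.349 = 27.057.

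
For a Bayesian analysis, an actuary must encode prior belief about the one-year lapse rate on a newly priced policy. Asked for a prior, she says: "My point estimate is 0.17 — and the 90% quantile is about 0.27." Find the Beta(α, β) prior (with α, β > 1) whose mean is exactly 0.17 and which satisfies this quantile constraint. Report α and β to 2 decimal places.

With mean 0.17 fixed, write α = 0.17s, β = 0.83s where s = α+β.
Need P(θ < 0.27) = 0.9 under Beta(0.17s, 0.83s). Normal approximation: (q−m)/√(m(1−m)/s) ≈ z_{0.9} = 1.28, so s ≈ 0.17·0.83·(1.28)²/(0.27−0.17)² = 23.2.
At s = 23.2: P(θ<0.27) ≈ 0.893. Adjusting to match 0.9 gives s ≈ 24.91.
So α = 0.17·24.91 ≈ 4.23, β = 0.83·24.91 ≈ 20.67.

α ≈ 4.23, β ≈ 20.67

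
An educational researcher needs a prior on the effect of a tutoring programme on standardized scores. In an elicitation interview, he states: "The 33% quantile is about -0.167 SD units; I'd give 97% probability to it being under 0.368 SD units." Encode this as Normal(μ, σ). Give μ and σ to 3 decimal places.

For Normal(μ,σ), the p-quantile is μ + z_p·σ. Here z_{0.33} = -0.4399, z_{0.97} = 1.881.
So -0.167 = μ − 0.4399σ and 0.368 = μ + 1.881σ.
Subtracting: σ = (0.368 − -0.167)/(1.881 − (-0.4399)) = 0.231.
Then μ = -0.167 − (-0.4399)·0.231 = -0.066.

μ = -0.066, σ = 0.231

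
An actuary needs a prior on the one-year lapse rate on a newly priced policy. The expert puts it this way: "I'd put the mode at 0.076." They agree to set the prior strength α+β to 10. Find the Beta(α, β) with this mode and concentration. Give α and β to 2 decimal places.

For α,β > 1 the Beta mode is (α−1)/(α+β−2). With α+β = 10, the mode is (α−1)/8.
Set (α−1)/8 = 0.076 → α = 1 + 0.076·8 = 1.61.
β = 10 − α = 8.39.

α = 1.61, β = 8.39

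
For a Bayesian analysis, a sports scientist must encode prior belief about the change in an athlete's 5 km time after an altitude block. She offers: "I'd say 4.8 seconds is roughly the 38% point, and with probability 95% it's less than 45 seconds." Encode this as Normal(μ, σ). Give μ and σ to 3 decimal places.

μ = 11.097, σ = 20.612

For Normal(μ,σ), the p-quantile is μ + z_p·σ. Here z_{0.38} = -0.3055, z_{0.95} = 1.645.
So 4.8 = μ − 0.3055σ and 45 = μ + 1.645σ.
Subtracting: σ = (45 − 4.8)/(1.645 − (-0.3055)) = 20.612.
Then μ = 4.8 − (-0.3055)·20.612 = 11.097.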